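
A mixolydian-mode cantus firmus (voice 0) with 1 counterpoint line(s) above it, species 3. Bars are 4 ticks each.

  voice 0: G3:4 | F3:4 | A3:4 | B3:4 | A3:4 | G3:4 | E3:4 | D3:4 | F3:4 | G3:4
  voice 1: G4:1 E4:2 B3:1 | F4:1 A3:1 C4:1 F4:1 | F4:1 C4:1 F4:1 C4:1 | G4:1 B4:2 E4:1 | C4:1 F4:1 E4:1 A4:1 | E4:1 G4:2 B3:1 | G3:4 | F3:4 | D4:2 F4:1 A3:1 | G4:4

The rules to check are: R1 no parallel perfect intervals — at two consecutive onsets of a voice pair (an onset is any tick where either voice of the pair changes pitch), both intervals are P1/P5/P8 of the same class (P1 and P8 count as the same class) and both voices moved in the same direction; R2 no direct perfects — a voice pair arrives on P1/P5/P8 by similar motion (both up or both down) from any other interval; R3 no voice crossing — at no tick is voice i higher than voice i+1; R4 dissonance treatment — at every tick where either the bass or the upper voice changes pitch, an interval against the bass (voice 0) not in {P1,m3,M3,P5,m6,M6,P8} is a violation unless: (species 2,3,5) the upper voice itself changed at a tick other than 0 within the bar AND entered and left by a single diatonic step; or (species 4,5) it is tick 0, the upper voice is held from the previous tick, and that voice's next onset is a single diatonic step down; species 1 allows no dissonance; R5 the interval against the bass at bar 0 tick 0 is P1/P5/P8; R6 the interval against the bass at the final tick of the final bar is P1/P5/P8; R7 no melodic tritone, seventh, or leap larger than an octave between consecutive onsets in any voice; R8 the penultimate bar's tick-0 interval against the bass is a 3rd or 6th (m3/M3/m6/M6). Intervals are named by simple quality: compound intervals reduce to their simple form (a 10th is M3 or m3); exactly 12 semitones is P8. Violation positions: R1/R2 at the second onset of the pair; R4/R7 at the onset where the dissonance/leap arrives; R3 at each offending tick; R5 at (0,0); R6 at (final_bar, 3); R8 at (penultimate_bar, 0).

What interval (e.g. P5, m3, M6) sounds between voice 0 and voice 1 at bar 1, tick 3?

P8

voice 0=F3 voice 1=F4 -> P8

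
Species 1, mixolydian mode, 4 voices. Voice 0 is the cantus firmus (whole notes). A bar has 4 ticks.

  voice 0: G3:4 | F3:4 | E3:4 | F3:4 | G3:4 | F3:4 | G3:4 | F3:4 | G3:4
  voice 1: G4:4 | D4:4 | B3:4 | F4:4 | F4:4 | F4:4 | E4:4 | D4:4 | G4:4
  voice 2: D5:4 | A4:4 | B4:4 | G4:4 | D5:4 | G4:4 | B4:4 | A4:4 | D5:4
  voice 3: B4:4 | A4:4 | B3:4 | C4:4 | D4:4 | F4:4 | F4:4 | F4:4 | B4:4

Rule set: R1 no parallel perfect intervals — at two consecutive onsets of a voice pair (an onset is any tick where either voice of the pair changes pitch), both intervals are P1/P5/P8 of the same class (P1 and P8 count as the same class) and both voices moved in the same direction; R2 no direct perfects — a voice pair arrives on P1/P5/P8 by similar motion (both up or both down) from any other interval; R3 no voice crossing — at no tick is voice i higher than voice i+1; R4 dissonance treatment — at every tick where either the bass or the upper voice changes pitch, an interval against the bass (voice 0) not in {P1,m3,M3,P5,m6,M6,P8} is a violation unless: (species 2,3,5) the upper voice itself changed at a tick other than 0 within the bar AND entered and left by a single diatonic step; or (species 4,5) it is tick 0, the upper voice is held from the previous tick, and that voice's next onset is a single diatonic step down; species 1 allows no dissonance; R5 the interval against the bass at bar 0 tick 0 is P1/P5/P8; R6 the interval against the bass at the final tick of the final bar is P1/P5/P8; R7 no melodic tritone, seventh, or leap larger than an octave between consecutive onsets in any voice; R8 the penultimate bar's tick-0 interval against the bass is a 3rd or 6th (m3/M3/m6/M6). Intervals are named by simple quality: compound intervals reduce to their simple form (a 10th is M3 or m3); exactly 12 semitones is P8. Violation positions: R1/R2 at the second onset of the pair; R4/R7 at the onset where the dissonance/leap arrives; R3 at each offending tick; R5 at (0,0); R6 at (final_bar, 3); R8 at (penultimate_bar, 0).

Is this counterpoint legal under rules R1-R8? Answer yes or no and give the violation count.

bar 0: v0=G3 v1=G4 v2=D5 v3=B4 (M3)
bar 1: v0=F3 v1=D4 v2=A4 v3=A4 (M3)
bar 2: v0=E3 v1=B3 v2=B4 v3=B3 (P5)
bar 3: v0=F3 v1=F4 v2=G4 v3=C4 (P5)
bar 4: v0=G3 v1=F4 v2=D5 v3=D4 (P5)
bar 5: v0=F3 v1=F4 v2=G4 v3=F4 (P8)
bar 6: v0=G3 v1=E4 v2=B4 v3=F4 (m7)
bar 7: v0=F3 v1=D4 v2=A4 v3=F4 (P8)
bar 8: v0=G3 v1=G4 v2=D5 v3=B4 (M3)
  R3 @ bar0.0: D5 above B4
  R5 @ bar0.0: opens on M3
  R3 @ bar0.1: D5 above B4
  R3 @ bar0.2: D5 above B4
  R3 @ bar0.3: D5 above B4
  R1 @ bar1.0: G4/D5 P5 -> D4/A4 P5 similar
  R2 @ bar1.0: G4/B4 M3 -> D4/A4 P5 similar
  R2 @ bar1.0: D5/B4 m3 -> A4/A4 P1 similar
  R2 @ bar2.0: F3/D4 M6 -> E3/B3 P5 similar
  R2 @ bar2.0: F3/A4 M3 -> E3/B3 P5 similar
  R2 @ bar2.0: D4/A4 P5 -> B3/B3 P1 similar
  R3 @ bar2.0: B4 above B3
  R7 @ bar2.0: A4->B3 leap 10st
  R3 @ bar2.1: B4 above B3
  R3 @ bar2.2: B4 above B3
  R3 @ bar2.3: B4 above B3
  R1 @ bar3.0: E3/B3 P5 -> F3/C4 P5 similar
  R2 @ bar3.0: E3/B3 P5 -> F3/F4 P8 similar
  R3 @ bar3.0: G4 above C4
  R4 @ bar3.0: F3/G4 M2 untreated
  R7 @ bar3.0: B3->F4 leap 6st
  R3 @ bar3.1: G4 above C4
  R3 @ bar3.2: G4 above C4
  R3 @ bar3.3: G4 above C4
  R1 @ bar4.0: F3/C4 P5 -> G3/D4 P5 similar
  R2 @ bar4.0: F3/G4 M2 -> G3/D5 P5 similar
  R2 @ bar4.0: G4/C4 P5 -> D5/D4 P8 similar
  R3 @ bar4.0: D5 above D4
  R4 @ bar4.0: G3/F4 m7 untreated
  R3 @ bar4.1: D5 above D4
  R3 @ bar4.2: D5 above D4
  R3 @ bar4.3: D5 above D4
  R3 @ bar5.0: G4 above F4
  R4 @ bar5.0: F3/G4 M2 untreated
  R3 @ bar5.1: G4 above F4
  R3 @ bar5.2: G4 above F4
  R3 @ bar5.3: G4 above F4
  R3 @ bar6.0: B4 above F4
  R4 @ bar6.0: G3/F4 m7 untreated
  R3 @ bar6.1: B4 above F4
  R3 @ bar6.2: B4 above F4
  R3 @ bar6.3: B4 above F4
  R1 @ bar7.0: E4/B4 P5 -> D4/A4 P5 similar
  R3 @ bar7.0: A4 above F4
  R8 @ bar7.0: penult P8 not 3rd/6th
  R3 @ bar7.1: A4 above F4
  R3 @ bar7.2: A4 above F4
  R3 @ bar7.3: A4 above F4
  R1 @ bar8.0: D4/A4 P5 -> G4/D5 P5 similar
  R2 @ bar8.0: F3/D4 M6 -> G3/G4 P8 similar
  R2 @ bar8.0: F3/A4 M3 -> G3/D5 P5 similar
  R3 @ bar8.0: D5 above B4
  R7 @ bar8.0: F4->B4 leap 6st
  R3 @ bar8.1: D5 above B4
  R3 @ bar8.2: D5 above B4
  R3 @ bar8.3: D5 above B4
  R6 @ bar8.3: closes on M3

No (57 violations)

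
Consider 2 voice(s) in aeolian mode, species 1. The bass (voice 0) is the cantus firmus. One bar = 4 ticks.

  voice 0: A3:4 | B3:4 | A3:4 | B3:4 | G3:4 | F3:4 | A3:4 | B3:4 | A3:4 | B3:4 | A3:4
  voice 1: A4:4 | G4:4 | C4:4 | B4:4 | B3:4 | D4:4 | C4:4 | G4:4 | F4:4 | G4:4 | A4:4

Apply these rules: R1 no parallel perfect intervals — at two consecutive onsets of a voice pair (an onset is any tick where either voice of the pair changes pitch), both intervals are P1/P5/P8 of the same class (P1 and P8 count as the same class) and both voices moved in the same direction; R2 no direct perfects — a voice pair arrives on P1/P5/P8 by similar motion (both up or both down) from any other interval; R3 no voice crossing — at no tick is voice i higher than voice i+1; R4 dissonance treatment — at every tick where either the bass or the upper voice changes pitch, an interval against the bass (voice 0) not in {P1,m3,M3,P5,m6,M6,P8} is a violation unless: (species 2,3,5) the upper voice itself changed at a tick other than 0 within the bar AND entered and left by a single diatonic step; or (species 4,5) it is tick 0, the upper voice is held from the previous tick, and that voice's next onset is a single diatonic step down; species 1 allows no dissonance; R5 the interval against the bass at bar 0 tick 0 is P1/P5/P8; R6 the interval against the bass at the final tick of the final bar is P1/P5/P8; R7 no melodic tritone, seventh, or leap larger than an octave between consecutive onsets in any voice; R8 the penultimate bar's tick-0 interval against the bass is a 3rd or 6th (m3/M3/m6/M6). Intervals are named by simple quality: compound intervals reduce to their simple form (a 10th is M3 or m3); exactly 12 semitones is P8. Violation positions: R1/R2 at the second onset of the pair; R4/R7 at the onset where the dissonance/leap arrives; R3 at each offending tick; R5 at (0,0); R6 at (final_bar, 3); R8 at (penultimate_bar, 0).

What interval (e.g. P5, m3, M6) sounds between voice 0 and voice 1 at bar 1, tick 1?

m6

voice 0=B3 voice 1=G4 -> m6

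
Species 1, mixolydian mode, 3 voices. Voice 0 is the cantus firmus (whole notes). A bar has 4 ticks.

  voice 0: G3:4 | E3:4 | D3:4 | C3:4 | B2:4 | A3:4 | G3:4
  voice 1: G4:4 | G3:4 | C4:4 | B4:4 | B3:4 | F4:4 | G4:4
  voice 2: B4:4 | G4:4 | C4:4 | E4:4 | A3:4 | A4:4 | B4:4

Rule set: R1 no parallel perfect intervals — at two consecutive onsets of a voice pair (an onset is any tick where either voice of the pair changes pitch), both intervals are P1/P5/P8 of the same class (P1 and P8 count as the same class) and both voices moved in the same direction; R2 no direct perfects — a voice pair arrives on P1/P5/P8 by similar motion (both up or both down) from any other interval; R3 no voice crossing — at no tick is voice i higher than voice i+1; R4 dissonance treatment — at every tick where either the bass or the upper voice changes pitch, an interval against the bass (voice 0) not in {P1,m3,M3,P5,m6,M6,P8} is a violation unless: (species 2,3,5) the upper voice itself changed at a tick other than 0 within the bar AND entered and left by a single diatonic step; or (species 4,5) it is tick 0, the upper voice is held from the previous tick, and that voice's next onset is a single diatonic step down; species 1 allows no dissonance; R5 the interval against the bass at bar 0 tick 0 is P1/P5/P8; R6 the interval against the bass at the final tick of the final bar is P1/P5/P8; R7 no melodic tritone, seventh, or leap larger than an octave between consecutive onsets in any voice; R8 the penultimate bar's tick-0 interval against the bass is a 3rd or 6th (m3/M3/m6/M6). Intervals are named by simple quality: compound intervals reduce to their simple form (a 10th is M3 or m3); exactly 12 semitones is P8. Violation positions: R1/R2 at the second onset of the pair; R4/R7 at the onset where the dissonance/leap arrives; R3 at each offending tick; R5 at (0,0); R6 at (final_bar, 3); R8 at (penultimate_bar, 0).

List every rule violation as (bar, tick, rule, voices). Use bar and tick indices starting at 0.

(0, 0, R5, (0, 2))
(1, 0, R2, (1, 2))
(2, 0, R4, (0, 1))
(2, 0, R4, (0, 2))
(3, 0, R2, (1, 2))
(3, 0, R3, (1, 2))
(3, 0, R4, (0, 1))
(3, 0, R7, (1,))
(3, 1, R3, (1, 2))
(3, 2, R3, (1, 2))
(3, 3, R3, (1, 2))
(4, 0, R2, (0, 1))
(4, 0, R3, (1, 2))
(4, 0, R4, (0, 2))
(4, 1, R3, (1, 2))
(4, 2, R3, (1, 2))
(4, 3, R3, (1, 2))
(5, 0, R2, (0, 2))
(5, 0, R7, (0,))
(5, 0, R7, (1,))
(5, 0, R8, (0, 2))
(6, 3, R6, (0, 2))

bar 0: v0=G3 v1=G4 v2=B4 downbeat M3
bar 1: v0=E3 v1=G3 v2=G4 downbeat m3
bar 2: v0=D3 v1=C4 v2=C4 downbeat m7
bar 3: v0=C3 v1=B4 v2=E4 downbeat M3
bar 4: v0=B2 v1=B3 v2=A3 downbeat m7
bar 5: v0=A3 v1=F4 v2=A4 downbeat P8
bar 6: v0=G3 v1=G4 v2=B4 downbeat M3
  -> R5 @ bar 0 tick 0 v(0, 2): opens on M3
  -> R2 @ bar 1 tick 0 v(1, 2): G4/B4 M3 -> G3/G4 P8 similar
  -> R4 @ bar 2 tick 0 v(0, 1): D3/C4 m7 untreated
  -> R4 @ bar 2 tick 0 v(0, 2): D3/C4 m7 untreated
  -> R2 @ bar 3 tick 0 v(1, 2): C4/C4 P1 -> B4/E4 P5 similar
  -> R3 @ bar 3 tick 0 v(1, 2): B4 above E4
  -> R4 @ bar 3 tick 0 v(0, 1): C3/B4 M7 untreated
  -> R7 @ bar 3 tick 0 v(1,): C4->B4 leap 11st
  -> R3 @ bar 3 tick 1 v(1, 2): B4 above E4
  -> R3 @ bar 3 tick 2 v(1, 2): B4 above E4
  -> R3 @ bar 3 tick 3 v(1, 2): B4 above E4
  -> R2 @ bar 4 tick 0 v(0, 1): C3/B4 M7 -> B2/B3 P8 similar
  -> R3 @ bar 4 tick 0 v(1, 2): B3 above A3
  -> R4 @ bar 4 tick 0 v(0, 2): B2/A3 m7 untreated
  -> R3 @ bar 4 tick 1 v(1, 2): B3 above A3
  -> R3 @ bar 4 tick 2 v(1, 2): B3 above A3
  -> R3 @ bar 4 tick 3 v(1, 2): B3 above A3
  -> R2 @ bar 5 tick 0 v(0, 2): B2/A3 m7 -> A3/A4 P8 similar
  -> R7 @ bar 5 tick 0 v(0,): B2->A3 leap 10st
  -> R7 @ bar 5 tick 0 v(1,): B3->F4 leap 6st
  -> R8 @ bar 5 tick 0 v(0, 2): penult P8 not 3rd/6th
  -> R6 @ bar 6 tick 3 v(0, 2): closes on M3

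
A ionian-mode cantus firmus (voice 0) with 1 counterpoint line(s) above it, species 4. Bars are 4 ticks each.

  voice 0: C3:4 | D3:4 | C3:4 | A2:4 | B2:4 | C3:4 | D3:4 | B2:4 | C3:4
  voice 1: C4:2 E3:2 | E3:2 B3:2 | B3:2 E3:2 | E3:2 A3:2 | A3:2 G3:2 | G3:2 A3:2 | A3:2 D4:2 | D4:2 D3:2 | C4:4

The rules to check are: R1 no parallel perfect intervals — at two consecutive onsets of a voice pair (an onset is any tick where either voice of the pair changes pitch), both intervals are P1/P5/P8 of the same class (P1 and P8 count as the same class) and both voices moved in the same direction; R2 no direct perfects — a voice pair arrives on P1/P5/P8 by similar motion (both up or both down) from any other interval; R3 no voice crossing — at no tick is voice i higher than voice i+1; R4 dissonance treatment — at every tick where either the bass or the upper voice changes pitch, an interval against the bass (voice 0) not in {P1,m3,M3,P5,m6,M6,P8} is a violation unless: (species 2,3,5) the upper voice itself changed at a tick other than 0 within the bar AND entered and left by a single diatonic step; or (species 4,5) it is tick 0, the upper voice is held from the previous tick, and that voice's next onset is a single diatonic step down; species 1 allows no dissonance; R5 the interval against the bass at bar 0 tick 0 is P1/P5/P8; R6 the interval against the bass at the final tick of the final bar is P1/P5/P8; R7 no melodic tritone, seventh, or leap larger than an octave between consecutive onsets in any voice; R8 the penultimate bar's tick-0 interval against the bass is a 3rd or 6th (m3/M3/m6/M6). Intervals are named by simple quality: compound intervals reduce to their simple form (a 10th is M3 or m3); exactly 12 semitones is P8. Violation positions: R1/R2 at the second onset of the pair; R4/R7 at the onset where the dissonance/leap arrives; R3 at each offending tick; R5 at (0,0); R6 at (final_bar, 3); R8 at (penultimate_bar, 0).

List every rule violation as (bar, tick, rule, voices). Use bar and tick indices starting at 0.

bar 0: v0=C3 v1=C4 downbeat P8
bar 1: v0=D3 v1=E3 downbeat M2
bar 2: v0=C3 v1=B3 downbeat M7
bar 3: v0=A2 v1=E3 downbeat P5
bar 4: v0=B2 v1=A3 downbeat m7
bar 5: v0=C3 v1=G3 downbeat P5
bar 6: v0=D3 v1=A3 downbeat P5
bar 7: v0=B2 v1=D4 downbeat m3
bar 8: v0=C3 v1=C4 downbeat P8
  -> R4 @ bar 1 tick 0 v(0, 1): D3/E3 M2 untreated
  -> R4 @ bar 2 tick 0 v(0, 1): C3/B3 M7 untreated
  -> R2 @ bar 8 tick 0 v(0, 1): B2/D3 m3 -> C3/C4 P8 similar
  -> R7 @ bar 8 tick 0 v(1,): D3->C4 leap 10st

(1, 0, R4, (0, 1))
(2, 0, R4, (0, 1))
(8, 0, R2, (0, 1))
(8, 0, R7, (1,))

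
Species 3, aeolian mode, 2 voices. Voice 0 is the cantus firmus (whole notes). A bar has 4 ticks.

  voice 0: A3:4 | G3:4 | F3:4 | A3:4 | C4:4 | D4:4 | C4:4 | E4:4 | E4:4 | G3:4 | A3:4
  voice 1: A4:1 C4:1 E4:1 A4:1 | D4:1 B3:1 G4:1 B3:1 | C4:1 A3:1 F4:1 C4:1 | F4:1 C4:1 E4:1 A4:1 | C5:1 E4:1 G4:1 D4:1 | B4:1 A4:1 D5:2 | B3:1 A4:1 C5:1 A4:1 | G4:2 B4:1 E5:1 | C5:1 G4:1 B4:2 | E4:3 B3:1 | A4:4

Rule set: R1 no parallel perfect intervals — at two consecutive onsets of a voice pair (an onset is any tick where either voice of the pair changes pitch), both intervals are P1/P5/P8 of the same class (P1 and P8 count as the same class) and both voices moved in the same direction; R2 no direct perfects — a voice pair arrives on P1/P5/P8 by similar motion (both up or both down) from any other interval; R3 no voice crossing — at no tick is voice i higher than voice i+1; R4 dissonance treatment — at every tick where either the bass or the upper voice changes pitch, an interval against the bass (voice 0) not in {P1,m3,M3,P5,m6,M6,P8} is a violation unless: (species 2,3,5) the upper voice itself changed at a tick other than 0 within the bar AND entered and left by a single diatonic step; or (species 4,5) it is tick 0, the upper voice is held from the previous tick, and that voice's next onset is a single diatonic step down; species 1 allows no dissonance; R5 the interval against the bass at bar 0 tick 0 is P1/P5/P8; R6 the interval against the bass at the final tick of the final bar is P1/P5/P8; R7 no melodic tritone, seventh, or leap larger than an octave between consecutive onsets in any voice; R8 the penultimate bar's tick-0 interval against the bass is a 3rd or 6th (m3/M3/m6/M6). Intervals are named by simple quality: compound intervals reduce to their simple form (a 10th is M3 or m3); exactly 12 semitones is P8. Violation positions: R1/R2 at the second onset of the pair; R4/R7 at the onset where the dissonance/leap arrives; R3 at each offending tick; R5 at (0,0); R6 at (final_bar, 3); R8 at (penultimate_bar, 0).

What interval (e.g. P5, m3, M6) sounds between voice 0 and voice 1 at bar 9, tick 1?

voice 0=G3 voice 1=E4 -> M6

M6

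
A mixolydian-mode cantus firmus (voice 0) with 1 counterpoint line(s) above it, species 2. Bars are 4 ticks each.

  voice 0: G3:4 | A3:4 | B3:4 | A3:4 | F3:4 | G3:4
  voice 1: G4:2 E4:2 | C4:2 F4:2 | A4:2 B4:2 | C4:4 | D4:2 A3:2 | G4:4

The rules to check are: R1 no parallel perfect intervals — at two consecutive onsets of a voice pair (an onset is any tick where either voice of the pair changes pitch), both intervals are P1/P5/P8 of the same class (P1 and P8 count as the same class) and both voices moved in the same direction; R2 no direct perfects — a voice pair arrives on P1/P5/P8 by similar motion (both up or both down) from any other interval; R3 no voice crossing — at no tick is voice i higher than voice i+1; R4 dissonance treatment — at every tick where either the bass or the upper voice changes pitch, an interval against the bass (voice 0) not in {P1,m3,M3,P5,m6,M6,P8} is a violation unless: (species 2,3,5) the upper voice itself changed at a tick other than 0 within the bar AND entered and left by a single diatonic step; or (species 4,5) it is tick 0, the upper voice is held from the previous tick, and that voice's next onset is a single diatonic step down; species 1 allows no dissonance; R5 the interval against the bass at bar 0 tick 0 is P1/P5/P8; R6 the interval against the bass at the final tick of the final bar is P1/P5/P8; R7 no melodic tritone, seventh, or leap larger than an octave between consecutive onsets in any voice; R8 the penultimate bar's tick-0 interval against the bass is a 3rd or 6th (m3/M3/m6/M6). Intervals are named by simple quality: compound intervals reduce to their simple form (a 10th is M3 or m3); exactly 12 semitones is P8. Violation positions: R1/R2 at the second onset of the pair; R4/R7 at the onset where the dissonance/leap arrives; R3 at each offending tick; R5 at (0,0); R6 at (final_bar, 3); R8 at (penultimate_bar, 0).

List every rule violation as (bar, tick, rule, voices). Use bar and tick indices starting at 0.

bar 0: v0=G3 v1=G4 downbeat P8
bar 1: v0=A3 v1=C4 downbeat m3
bar 2: v0=B3 v1=A4 downbeat m7
bar 3: v0=A3 v1=C4 downbeat m3
bar 4: v0=F3 v1=D4 downbeat M6
bar 5: v0=G3 v1=G4 downbeat P8
  -> R4 @ bar 2 tick 0 v(0, 1): B3/A4 m7 untreated
  -> R7 @ bar 3 tick 0 v(1,): B4->C4 leap 11st
  -> R2 @ bar 5 tick 0 v(0, 1): F3/A3 M3 -> G3/G4 P8 similar
  -> R7 @ bar 5 tick 0 v(1,): A3->G4 leap 10st

(2, 0, R4, (0, 1))
(3, 0, R7, (1,))
(5, 0, R2, (0, 1))
(5, 0, R7, (1,))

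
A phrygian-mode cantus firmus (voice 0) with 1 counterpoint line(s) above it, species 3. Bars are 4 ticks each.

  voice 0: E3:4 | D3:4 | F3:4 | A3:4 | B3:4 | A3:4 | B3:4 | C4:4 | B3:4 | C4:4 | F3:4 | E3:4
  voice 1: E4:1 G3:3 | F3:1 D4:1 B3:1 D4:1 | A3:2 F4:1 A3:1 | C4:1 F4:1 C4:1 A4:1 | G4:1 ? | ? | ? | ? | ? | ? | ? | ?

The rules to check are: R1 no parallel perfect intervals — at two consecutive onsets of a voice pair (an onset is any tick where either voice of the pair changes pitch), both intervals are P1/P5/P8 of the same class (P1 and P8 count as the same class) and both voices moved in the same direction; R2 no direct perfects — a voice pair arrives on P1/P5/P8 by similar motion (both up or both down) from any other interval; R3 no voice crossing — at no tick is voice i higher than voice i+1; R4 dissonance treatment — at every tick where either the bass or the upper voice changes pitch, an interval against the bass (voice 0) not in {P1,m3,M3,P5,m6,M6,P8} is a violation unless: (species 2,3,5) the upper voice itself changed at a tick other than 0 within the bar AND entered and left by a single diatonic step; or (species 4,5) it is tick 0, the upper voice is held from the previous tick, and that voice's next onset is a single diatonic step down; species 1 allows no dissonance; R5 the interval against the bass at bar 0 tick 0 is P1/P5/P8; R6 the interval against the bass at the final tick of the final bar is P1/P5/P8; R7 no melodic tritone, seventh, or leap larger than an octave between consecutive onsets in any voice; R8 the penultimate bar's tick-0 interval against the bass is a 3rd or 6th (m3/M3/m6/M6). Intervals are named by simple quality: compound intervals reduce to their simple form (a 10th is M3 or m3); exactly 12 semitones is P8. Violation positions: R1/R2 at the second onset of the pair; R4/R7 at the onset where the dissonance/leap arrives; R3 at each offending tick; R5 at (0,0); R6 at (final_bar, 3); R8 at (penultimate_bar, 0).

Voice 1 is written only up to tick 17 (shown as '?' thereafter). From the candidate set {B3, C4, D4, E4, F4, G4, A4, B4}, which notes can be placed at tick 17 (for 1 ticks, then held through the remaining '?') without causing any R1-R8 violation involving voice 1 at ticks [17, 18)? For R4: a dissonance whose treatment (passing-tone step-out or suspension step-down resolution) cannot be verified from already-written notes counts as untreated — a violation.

B3: legal
C4: violates R4
D4: legal
E4: violates R4
F4: violates R4
G4: legal
A4: violates R4
B4: legal

{B3, B4, D4, G4}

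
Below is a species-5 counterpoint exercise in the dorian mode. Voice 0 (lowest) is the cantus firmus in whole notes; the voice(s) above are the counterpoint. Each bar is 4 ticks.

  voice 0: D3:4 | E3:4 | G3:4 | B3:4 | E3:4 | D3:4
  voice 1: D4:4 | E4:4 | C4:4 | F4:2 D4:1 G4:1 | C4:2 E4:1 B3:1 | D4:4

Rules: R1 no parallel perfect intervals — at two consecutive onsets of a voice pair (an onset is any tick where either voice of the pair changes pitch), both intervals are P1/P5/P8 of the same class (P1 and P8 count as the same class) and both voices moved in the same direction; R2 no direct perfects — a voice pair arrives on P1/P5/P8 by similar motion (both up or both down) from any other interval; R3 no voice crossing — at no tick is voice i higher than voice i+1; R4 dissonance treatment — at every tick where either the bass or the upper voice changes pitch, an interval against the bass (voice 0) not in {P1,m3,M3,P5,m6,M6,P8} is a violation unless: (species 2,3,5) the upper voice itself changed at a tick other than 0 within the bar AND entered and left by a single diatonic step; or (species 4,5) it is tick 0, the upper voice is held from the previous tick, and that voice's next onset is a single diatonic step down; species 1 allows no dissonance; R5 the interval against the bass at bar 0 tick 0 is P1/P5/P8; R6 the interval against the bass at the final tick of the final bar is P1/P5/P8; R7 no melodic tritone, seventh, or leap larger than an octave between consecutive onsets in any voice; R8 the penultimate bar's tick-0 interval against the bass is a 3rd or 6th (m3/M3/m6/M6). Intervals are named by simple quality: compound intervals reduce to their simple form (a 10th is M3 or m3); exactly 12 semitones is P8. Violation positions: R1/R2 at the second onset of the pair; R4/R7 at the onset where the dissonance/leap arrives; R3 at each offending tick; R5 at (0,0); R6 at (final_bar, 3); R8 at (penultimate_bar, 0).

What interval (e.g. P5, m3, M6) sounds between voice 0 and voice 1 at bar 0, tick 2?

P8

voice 0=D3 voice 1=D4 -> P8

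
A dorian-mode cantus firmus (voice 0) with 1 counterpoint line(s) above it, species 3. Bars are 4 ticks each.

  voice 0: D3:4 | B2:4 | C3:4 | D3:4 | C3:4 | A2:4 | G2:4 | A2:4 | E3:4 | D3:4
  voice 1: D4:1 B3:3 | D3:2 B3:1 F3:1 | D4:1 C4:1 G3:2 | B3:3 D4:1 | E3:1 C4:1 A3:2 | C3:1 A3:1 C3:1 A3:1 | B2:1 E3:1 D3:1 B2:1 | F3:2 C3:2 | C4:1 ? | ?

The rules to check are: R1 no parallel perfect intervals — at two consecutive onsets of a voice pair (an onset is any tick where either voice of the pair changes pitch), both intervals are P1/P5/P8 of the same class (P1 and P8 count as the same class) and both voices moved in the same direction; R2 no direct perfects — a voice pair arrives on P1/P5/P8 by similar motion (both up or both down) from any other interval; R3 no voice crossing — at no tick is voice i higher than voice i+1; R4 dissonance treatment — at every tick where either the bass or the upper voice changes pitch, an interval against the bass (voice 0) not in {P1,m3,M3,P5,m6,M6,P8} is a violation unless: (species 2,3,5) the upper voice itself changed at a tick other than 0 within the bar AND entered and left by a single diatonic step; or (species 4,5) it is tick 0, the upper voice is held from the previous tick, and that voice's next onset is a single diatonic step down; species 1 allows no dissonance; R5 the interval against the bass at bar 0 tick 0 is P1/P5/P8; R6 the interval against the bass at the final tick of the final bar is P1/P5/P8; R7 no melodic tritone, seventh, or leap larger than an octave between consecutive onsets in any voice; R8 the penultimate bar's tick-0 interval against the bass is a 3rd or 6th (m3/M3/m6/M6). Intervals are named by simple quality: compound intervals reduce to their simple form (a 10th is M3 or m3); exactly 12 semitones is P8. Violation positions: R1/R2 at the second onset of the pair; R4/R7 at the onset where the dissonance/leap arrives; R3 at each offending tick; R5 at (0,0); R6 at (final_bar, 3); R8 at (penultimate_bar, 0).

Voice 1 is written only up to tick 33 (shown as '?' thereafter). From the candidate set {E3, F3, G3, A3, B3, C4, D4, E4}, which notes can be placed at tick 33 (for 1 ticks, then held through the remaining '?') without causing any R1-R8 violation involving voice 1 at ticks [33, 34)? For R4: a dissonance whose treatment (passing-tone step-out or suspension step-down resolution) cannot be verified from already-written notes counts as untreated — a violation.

E3: legal
F3: violates R4
G3: legal
A3: violates R4
B3: legal
C4: legal
D4: violates R4
E4: legal

{B3, C4, E3, E4, G3}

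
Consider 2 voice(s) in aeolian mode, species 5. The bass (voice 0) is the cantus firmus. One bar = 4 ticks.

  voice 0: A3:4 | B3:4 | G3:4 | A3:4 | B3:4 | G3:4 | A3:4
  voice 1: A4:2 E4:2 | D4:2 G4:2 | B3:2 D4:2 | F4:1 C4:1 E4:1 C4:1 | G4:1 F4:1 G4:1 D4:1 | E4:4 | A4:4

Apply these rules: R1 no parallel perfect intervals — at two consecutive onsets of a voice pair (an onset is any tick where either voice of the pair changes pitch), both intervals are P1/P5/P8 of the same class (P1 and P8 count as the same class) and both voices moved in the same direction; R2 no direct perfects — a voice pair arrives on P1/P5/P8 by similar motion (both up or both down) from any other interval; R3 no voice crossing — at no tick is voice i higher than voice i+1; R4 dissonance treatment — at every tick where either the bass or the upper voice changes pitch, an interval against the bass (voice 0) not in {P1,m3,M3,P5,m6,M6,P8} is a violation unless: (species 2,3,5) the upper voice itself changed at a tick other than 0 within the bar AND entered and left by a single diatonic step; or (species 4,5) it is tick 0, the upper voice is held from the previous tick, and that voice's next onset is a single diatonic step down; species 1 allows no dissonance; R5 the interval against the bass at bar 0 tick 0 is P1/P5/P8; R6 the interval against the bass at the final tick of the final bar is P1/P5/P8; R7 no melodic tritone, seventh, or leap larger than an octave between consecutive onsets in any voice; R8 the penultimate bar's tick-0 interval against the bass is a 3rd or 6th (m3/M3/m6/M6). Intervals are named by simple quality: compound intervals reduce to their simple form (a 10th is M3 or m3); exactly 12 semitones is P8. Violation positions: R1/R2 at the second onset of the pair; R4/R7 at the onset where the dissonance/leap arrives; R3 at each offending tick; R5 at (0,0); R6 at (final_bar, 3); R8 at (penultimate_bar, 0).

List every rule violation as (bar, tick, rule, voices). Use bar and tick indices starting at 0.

bar 0: v0=A3 v1=A4 downbeat P8
bar 1: v0=B3 v1=D4 downbeat m3
bar 2: v0=G3 v1=B3 downbeat M3
bar 3: v0=A3 v1=F4 downbeat m6
bar 4: v0=B3 v1=G4 downbeat m6
bar 5: v0=G3 v1=E4 downbeat M6
bar 6: v0=A3 v1=A4 downbeat P8
  -> R2 @ bar 6 tick 0 v(0, 1): G3/E4 M6 -> A3/A4 P8 similar

(6, 0, R2, (0, 1))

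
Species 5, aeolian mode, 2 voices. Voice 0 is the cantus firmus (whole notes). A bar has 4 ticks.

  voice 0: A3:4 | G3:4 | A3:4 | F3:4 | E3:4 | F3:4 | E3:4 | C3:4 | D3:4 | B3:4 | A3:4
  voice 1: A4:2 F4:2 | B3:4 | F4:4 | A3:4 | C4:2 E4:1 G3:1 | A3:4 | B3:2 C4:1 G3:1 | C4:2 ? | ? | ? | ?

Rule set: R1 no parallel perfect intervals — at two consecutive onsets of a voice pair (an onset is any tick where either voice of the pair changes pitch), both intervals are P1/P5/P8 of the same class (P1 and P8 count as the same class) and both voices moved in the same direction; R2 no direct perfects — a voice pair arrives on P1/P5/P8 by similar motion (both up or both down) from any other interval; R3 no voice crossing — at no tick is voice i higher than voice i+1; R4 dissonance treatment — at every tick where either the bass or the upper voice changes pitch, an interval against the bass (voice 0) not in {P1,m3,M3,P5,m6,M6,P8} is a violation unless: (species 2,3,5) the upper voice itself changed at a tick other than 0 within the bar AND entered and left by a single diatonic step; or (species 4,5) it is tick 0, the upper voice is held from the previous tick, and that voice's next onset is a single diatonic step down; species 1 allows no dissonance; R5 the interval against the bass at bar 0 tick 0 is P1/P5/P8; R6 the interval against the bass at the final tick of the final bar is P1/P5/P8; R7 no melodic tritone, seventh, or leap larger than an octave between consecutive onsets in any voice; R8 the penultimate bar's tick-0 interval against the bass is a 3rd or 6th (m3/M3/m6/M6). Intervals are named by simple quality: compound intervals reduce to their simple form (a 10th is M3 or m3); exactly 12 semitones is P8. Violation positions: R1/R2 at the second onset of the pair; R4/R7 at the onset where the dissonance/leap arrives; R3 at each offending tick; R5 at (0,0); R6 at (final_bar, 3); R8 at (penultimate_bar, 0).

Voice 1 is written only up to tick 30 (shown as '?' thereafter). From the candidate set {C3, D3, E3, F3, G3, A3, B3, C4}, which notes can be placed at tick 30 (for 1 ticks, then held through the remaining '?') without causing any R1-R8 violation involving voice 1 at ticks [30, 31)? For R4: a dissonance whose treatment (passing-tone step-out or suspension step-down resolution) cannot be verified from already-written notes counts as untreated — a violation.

{A3, C3, C4, E3, G3}

C3: legal
D3: violates R4,R7
E3: legal
F3: violates R4
G3: legal
A3: legal
B3: violates R4
C4: legal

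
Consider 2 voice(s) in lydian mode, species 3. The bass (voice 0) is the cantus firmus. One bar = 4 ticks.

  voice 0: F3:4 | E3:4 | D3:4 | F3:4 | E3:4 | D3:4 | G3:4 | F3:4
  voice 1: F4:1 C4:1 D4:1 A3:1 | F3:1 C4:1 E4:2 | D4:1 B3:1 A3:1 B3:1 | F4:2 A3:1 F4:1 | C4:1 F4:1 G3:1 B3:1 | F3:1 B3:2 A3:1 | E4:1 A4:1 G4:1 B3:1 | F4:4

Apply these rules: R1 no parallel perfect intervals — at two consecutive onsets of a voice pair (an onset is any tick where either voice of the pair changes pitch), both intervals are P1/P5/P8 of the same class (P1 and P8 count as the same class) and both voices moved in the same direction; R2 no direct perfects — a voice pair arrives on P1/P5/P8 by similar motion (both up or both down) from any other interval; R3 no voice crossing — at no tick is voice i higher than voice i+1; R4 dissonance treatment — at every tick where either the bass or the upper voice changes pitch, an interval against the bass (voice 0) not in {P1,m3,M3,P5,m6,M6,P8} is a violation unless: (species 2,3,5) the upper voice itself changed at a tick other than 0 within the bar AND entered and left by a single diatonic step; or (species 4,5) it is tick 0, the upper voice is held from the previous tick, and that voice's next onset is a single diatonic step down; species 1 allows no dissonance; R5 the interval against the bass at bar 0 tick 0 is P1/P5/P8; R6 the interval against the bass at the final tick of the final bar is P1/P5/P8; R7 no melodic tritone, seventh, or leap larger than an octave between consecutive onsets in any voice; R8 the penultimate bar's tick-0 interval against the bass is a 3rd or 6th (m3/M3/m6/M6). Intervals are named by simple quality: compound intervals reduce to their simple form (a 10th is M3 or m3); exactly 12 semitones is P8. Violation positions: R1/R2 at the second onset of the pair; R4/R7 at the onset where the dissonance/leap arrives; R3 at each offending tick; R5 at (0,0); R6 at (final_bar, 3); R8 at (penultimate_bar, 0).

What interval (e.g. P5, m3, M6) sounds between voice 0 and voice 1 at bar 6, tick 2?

P8

voice 0=G3 voice 1=G4 -> P8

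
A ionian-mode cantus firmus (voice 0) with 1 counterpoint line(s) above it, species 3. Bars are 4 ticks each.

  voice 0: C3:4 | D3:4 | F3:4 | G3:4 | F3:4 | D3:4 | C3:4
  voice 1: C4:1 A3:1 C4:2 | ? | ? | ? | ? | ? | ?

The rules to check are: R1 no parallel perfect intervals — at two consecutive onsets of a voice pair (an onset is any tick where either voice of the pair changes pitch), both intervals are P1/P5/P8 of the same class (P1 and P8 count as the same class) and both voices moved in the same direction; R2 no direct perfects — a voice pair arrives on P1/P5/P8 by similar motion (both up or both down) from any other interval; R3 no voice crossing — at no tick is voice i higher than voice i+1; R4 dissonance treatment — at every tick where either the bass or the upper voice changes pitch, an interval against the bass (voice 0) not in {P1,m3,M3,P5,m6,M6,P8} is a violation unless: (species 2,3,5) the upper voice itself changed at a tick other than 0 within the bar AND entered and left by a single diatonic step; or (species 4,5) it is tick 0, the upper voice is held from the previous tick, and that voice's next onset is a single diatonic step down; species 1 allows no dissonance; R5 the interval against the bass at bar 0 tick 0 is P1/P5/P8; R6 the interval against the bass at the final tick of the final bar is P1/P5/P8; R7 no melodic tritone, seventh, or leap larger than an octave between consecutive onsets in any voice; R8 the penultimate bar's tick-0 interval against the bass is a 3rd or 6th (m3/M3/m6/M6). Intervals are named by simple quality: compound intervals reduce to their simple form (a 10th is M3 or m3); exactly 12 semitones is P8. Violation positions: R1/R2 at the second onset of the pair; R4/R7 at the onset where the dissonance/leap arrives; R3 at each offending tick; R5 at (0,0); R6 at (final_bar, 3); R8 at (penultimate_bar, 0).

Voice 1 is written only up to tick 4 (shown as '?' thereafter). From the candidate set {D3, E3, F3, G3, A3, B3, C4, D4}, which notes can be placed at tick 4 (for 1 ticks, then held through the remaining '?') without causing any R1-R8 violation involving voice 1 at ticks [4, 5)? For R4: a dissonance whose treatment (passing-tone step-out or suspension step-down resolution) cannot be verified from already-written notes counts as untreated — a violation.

D3: violates R7
E3: violates R4
F3: legal
G3: violates R4
A3: legal
B3: legal
C4: violates R4
D4: violates R1

{A3, B3, F3}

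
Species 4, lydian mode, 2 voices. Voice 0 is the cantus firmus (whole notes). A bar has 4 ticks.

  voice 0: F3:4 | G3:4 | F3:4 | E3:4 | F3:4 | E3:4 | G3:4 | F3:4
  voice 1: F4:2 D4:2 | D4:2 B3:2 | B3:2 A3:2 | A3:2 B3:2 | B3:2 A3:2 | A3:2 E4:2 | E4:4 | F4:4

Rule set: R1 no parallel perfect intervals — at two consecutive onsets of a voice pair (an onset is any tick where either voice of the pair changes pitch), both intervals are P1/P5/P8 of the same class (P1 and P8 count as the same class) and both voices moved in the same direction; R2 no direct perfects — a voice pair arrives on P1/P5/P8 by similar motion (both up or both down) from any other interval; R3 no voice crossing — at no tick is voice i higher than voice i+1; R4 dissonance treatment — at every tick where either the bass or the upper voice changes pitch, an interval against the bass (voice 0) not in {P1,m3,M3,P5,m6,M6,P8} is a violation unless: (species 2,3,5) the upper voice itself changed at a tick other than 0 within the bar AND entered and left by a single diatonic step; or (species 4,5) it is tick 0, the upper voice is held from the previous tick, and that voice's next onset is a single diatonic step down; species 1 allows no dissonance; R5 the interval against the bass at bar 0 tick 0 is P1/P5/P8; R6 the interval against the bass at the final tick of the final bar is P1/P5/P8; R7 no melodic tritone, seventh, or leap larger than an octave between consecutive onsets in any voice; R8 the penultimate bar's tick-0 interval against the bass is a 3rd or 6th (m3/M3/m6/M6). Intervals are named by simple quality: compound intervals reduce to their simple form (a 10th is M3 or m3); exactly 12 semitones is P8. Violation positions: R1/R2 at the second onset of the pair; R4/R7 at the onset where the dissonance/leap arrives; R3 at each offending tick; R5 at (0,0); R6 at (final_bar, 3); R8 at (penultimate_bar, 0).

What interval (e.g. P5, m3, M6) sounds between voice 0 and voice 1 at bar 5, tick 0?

voice 0=E3 voice 1=A3 -> P4

P4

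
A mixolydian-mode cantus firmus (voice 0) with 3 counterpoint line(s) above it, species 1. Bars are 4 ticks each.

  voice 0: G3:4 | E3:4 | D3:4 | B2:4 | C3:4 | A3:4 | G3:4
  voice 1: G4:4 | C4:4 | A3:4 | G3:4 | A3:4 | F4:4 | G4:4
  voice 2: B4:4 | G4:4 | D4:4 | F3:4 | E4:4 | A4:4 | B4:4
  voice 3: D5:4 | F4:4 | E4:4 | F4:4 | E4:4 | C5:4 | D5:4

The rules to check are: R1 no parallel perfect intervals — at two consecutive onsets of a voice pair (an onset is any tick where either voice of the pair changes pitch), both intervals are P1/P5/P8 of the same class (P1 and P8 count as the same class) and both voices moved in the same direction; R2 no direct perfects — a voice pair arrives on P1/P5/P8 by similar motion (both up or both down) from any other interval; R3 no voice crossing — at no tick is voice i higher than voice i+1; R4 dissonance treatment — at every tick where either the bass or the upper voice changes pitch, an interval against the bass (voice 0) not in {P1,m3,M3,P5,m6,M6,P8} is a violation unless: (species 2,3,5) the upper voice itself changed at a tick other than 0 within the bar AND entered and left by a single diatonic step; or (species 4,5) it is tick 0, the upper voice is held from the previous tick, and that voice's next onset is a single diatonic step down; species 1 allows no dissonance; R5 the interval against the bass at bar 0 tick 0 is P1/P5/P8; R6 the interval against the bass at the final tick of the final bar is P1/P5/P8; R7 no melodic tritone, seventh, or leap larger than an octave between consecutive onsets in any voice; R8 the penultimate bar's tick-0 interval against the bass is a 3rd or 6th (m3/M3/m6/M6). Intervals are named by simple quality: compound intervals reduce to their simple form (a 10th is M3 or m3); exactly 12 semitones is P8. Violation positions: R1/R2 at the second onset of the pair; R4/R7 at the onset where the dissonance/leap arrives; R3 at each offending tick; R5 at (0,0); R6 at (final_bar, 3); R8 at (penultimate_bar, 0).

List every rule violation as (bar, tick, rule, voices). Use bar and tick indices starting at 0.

(0, 0, R5, (0, 2))
(1, 0, R2, (1, 2))
(1, 0, R3, (2, 3))
(1, 0, R4, (0, 3))
(1, 1, R3, (2, 3))
(1, 2, R3, (2, 3))
(1, 3, R3, (2, 3))
(2, 0, R2, (0, 1))
(2, 0, R2, (0, 2))
(2, 0, R2, (1, 3))
(2, 0, R4, (0, 3))
(3, 0, R3, (1, 2))
(3, 0, R4, (0, 2))
(3, 0, R4, (0, 3))
(3, 1, R3, (1, 2))
(3, 2, R3, (1, 2))
(3, 3, R3, (1, 2))
(4, 0, R2, (1, 2))
(4, 0, R7, (2,))
(5, 0, R1, (1, 3))
(5, 0, R2, (0, 2))
(5, 0, R8, (0, 2))
(6, 0, R1, (1, 3))
(6, 3, R6, (0, 2))

bar 0: v0=G3 v1=G4 v2=B4 v3=D5 downbeat P5
bar 1: v0=E3 v1=C4 v2=G4 v3=F4 downbeat m2
bar 2: v0=D3 v1=A3 v2=D4 v3=E4 downbeat M2
bar 3: v0=B2 v1=G3 v2=F3 v3=F4 downbeat TT
bar 4: v0=C3 v1=A3 v2=E4 v3=E4 downbeat M3
bar 5: v0=A3 v1=F4 v2=A4 v3=C5 downbeat m3
bar 6: v0=G3 v1=G4 v2=B4 v3=D5 downbeat P5
  -> R5 @ bar 0 tick 0 v(0, 2): opens on M3
  -> R2 @ bar 1 tick 0 v(1, 2): G4/B4 M3 -> C4/G4 P5 similar
  -> R3 @ bar 1 tick 0 v(2, 3): G4 above F4
  -> R4 @ bar 1 tick 0 v(0, 3): E3/F4 m2 untreated
  -> R3 @ bar 1 tick 1 v(2, 3): G4 above F4
  -> R3 @ bar 1 tick 2 v(2, 3): G4 above F4
  -> R3 @ bar 1 tick 3 v(2, 3): G4 above F4
  -> R2 @ bar 2 tick 0 v(0, 1): E3/C4 m6 -> D3/A3 P5 similar
  -> R2 @ bar 2 tick 0 v(0, 2): E3/G4 m3 -> D3/D4 P8 similar
  -> R2 @ bar 2 tick 0 v(1, 3): C4/F4 P4 -> A3/E4 P5 similar
  -> R4 @ bar 2 tick 0 v(0, 3): D3/E4 M2 untreated
  -> R3 @ bar 3 tick 0 v(1, 2): G3 above F3
  -> R4 @ bar 3 tick 0 v(0, 2): B2/F3 TT untreated
  -> R4 @ bar 3 tick 0 v(0, 3): B2/F4 TT untreated
  -> R3 @ bar 3 tick 1 v(1, 2): G3 above F3
  -> R3 @ bar 3 tick 2 v(1, 2): G3 above F3
  -> R3 @ bar 3 tick 3 v(1, 2): G3 above F3
  -> R2 @ bar 4 tick 0 v(1, 2): G3/F3 M2 -> A3/E4 P5 similar
  -> R7 @ bar 4 tick 0 v(2,): F3->E4 leap 11st
  -> R1 @ bar 5 tick 0 v(1, 3): A3/E4 P5 -> F4/C5 P5 similar
  -> R2 @ bar 5 tick 0 v(0, 2): C3/E4 M3 -> A3/A4 P8 similar
  -> R8 @ bar 5 tick 0 v(0, 2): penult P8 not 3rd/6th
  -> R1 @ bar 6 tick 0 v(1, 3): F4/C5 P5 -> G4/D5 P5 similar
  -> R6 @ bar 6 tick 3 v(0, 2): closes on M3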